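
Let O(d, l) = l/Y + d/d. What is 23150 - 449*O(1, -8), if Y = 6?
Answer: 69899/3 ≈ 23300.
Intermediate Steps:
O(d, l) = 1 + l/6 (O(d, l) = l/6 + d/d = l*(⅙) + 1 = l/6 + 1 = 1 + l/6)
23150 - 449*O(1, -8) = 23150 - 449*(1 + (⅙)*(-8)) = 23150 - 449*(1 - 4/3) = 23150 - 449*(-1)/3 = 23150 - 1*(-449/3) = 23150 + 449/3 = 69899/3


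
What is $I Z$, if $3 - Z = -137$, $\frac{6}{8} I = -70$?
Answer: $- \frac{39200}{3} \approx -13067.0$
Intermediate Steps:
$I = - \frac{280}{3}$ ($I = \frac{4}{3} \left(-70\right) = - \frac{280}{3} \approx -93.333$)
$Z = 140$ ($Z = 3 - -137 = 3 + 137 = 140$)
$I Z = \left(- \frac{280}{3}\right) 140 = - \frac{39200}{3}$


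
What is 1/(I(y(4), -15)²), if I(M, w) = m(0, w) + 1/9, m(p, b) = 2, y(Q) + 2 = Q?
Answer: 81/361 ≈ 0.22438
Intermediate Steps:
y(Q) = -2 + Q
I(M, w) = 19/9 (I(M, w) = 2 + 1/9 = 2 + ⅑ = 19/9)
1/(I(y(4), -15)²) = 1/((19/9)²) = 1/(361/81) = 81/361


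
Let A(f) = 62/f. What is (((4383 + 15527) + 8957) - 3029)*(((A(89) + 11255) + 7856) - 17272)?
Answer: 4230533254/89 ≈ 4.7534e+7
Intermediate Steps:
(((4383 + 15527) + 8957) - 3029)*(((A(89) + 11255) + 7856) - 17272) = (((4383 + 15527) + 8957) - 3029)*(((62/89 + 11255) + 7856) - 17272) = ((19910 + 8957) - 3029)*(((62*(1/89) + 11255) + 7856) - 17272) = (28867 - 3029)*(((62/89 + 11255) + 7856) - 17272) = 25838*((1001757/89 + 7856) - 17272) = 25838*(1700941/89 - 17272) = 25838*(163733/89) = 4230533254/89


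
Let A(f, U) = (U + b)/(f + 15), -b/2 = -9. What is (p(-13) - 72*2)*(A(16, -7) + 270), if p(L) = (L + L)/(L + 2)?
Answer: -13057598/341 ≈ -38292.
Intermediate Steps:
b = 18 (b = -2*(-9) = 18)
A(f, U) = (18 + U)/(15 + f) (A(f, U) = (U + 18)/(f + 15) = (18 + U)/(15 + f))
p(L) = 2*L/(2 + L) (p(L) = (2*L)/(2 + L) = 2*L/(2 + L))
(p(-13) - 72*2)*(A(16, -7) + 270) = (2*(-13)/(2 - 13) - 72*2)*((18 - 7)/(15 + 16) + 270) = (2*(-13)/(-11) - 144)*(11/31 + 270) = (2*(-13)*(-1/11) - 144)*((1/31)*11 + 270) = (26/11 - 144)*(11/31 + 270) = -1558/11*8381/31 = -13057598/341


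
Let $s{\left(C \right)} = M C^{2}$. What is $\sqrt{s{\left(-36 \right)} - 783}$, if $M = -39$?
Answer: $3 i \sqrt{5703} \approx 226.55 i$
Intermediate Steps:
$s{\left(C \right)} = - 39 C^{2}$
$\sqrt{s{\left(-36 \right)} - 783} = \sqrt{- 39 \left(-36\right)^{2} - 783} = \sqrt{\left(-39\right) 1296 - 783} = \sqrt{-50544 - 783} = \sqrt{-51327} = 3 i \sqrt{5703}$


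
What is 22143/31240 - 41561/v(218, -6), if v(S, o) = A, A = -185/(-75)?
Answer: -1770424119/105080 ≈ -16848.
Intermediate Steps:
A = 37/15 (A = -185*(-1/75) = 37/15 ≈ 2.4667)
v(S, o) = 37/15
22143/31240 - 41561/v(218, -6) = 22143/31240 - 41561/37/15 = 22143*(1/31240) - 41561*15/37 = 2013/2840 - 623415/37 = -1770424119/105080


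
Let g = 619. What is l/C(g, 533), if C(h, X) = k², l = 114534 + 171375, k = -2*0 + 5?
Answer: 285909/25 ≈ 11436.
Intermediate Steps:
k = 5 (k = 0 + 5 = 5)
l = 285909
C(h, X) = 25 (C(h, X) = 5² = 25)
l/C(g, 533) = 285909/25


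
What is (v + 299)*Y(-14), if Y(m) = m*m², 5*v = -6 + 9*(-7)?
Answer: -3912944/5 ≈ -7.8259e+5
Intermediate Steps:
v = -69/5 (v = (-6 + 9*(-7))/5 = (-6 - 63)/5 = (⅕)*(-69) = -69/5 ≈ -13.800)
Y(m) = m³
(v + 299)*Y(-14) = (-69/5 + 299)*(-14)³ = (1426/5)*(-2744) = -3912944/5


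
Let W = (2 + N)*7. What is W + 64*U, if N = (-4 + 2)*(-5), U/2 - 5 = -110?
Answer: -13356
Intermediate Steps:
U = -210 (U = 10 + 2*(-110) = 10 - 220 = -210)
N = 10 (N = -2*(-5) = 10)
W = 84 (W = (2 + 10)*7 = 12*7 = 84)
W + 64*U = 84 + 64*(-210) = 84 - 13440 = -13356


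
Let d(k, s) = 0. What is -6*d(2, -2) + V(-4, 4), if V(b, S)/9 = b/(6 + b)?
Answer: -18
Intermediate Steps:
V(b, S) = 9*b/(6 + b) (V(b, S) = 9*(b/(6 + b)) = 9*b/(6 + b))
-6*d(2, -2) + V(-4, 4) = -6*0 + 9*(-4)/(6 - 4) = 0 + 9*(-4)/2 = 0 + 9*(-4)*(½) = 0 - 18 = -18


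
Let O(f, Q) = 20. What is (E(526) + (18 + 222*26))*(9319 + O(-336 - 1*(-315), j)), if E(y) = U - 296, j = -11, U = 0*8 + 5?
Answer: 51355161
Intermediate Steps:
U = 5 (U = 0 + 5 = 5)
E(y) = -291 (E(y) = 5 - 296 = -291)
(E(526) + (18 + 222*26))*(9319 + O(-336 - 1*(-315), j)) = (-291 + (18 + 222*26))*(9319 + 20) = (-291 + (18 + 5772))*9339 = (-291 + 5790)*9339 = 5499*9339 = 51355161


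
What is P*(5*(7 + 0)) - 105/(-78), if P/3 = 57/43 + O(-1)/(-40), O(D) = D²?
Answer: 616721/4472 ≈ 137.91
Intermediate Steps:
P = 6711/1720 (P = 3*(57/43 + (-1)²/(-40)) = 3*(57*(1/43) + 1*(-1/40)) = 3*(57/43 - 1/40) = 3*(2237/1720) = 6711/1720 ≈ 3.9017)
P*(5*(7 + 0)) - 105/(-78) = 6711*(5*(7 + 0))/1720 - 105/(-78) = 6711*(5*7)/1720 - 105*(-1/78) = (6711/1720)*35 + 35/26 = 46977/344 + 35/26 = 616721/4472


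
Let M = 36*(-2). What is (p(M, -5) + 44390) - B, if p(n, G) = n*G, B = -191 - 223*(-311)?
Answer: -24412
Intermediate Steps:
M = -72
B = 69162 (B = -191 + 69353 = 69162)
p(n, G) = G*n
(p(M, -5) + 44390) - B = (-5*(-72) + 44390) - 1*69162 = (360 + 44390) - 69162 = 44750 - 69162 = -24412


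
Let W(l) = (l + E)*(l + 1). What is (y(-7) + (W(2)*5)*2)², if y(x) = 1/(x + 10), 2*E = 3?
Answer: 99856/9 ≈ 11095.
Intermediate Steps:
E = 3/2 (E = (½)*3 = 3/2 ≈ 1.5000)
W(l) = (1 + l)*(3/2 + l) (W(l) = (l + 3/2)*(l + 1) = (3/2 + l)*(1 + l) = (1 + l)*(3/2 + l))
y(x) = 1/(10 + x)
(y(-7) + (W(2)*5)*2)² = (1/(10 - 7) + ((3/2 + 2² + (5/2)*2)*5)*2)² = (1/3 + ((3/2 + 4 + 5)*5)*2)² = (⅓ + ((21/2)*5)*2)² = (⅓ + (105/2)*2)² = (⅓ + 105)² = (316/3)² = 99856/9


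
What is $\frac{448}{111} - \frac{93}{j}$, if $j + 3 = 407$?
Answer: $\frac{170669}{44844} \approx 3.8058$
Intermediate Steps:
$j = 404$ ($j = -3 + 407 = 404$)
$\frac{448}{111} - \frac{93}{j} = \frac{448}{111} - \frac{93}{404} = \frac{170669}{44844}$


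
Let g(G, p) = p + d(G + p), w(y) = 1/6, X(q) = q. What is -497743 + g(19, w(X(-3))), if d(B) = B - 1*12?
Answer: -1493207/3 ≈ -4.9774e+5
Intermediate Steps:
d(B) = -12 + B (d(B) = B - 12 = -12 + B)
w(y) = ⅙
g(G, p) = -12 + G + 2*p (g(G, p) = p + (-12 + (G + p)) = p + (-12 + G + p) = -12 + G + 2*p)
-497743 + g(19, w(X(-3))) = -497743 + (-12 + 19 + 2*(⅙)) = -497743 + (-12 + 19 + ⅓) = -497743 + 22/3 = -1493207/3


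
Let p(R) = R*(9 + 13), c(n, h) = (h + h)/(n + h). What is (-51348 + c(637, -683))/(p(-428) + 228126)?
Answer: -1180321/5030330 ≈ -0.23464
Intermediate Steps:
c(n, h) = 2*h/(h + n) (c(n, h) = (2*h)/(h + n) = 2*h/(h + n))
p(R) = 22*R (p(R) = R*22 = 22*R)
(-51348 + c(637, -683))/(p(-428) + 228126) = (-51348 + 2*(-683)/(-683 + 637))/(22*(-428) + 228126) = (-51348 + 2*(-683)/(-46))/(-9416 + 228126) = (-51348 + 2*(-683)*(-1/46))/218710 = (-51348 + 683/23)*(1/218710) = -1180321/23*1/218710 = -1180321/5030330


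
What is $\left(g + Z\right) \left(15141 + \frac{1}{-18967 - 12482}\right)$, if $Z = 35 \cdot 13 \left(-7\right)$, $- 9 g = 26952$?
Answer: $- \frac{8827702801012}{94347} \approx -9.3566 \cdot 10^{7}$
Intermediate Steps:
$g = - \frac{8984}{3}$ ($g = \left(- \frac{1}{9}\right) 26952 = - \frac{8984}{3} \approx -2994.7$)
$Z = -3185$ ($Z = 455 \left(-7\right) = -3185$)
$\left(g + Z\right) \left(15141 + \frac{1}{-18967 - 12482}\right) = \left(- \frac{8984}{3} - 3185\right) \left(15141 + \frac{1}{-18967 - 12482}\right) = - \frac{18539 \left(15141 + \frac{1}{-31449}\right)}{3} = - \frac{18539 \left(15141 - \frac{1}{31449}\right)}{3} = \left(- \frac{18539}{3}\right) \frac{476169308}{31449} = - \frac{8827702801012}{94347}$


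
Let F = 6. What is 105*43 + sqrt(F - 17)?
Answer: 4515 + I*sqrt(11) ≈ 4515.0 + 3.3166*I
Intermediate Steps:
105*43 + sqrt(F - 17) = 105*43 + sqrt(6 - 17) = 4515 + sqrt(-11) = 4515 + I*sqrt(11)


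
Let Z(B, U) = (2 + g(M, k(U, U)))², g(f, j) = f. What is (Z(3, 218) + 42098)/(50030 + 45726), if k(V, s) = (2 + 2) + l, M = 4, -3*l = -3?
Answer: 21067/47878 ≈ 0.44001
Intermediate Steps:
l = 1 (l = -⅓*(-3) = 1)
k(V, s) = 5 (k(V, s) = (2 + 2) + 1 = 4 + 1 = 5)
Z(B, U) = 36 (Z(B, U) = (2 + 4)² = 6² = 36)
(Z(3, 218) + 42098)/(50030 + 45726) = (36 + 42098)/(50030 + 45726) = 42134/95756 = 42134*(1/95756) = 21067/47878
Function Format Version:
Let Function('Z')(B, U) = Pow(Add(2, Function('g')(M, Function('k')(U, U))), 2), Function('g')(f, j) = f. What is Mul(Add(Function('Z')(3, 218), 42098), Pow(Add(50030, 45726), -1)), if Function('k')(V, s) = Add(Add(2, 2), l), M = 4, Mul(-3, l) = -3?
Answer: Rational(21067, 47878) ≈ 0.44001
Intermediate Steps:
l = 1 (l = Mul(Rational(-1, 3), -3) = 1)
Function('k')(V, s) = 5 (Function('k')(V, s) = Add(Add(2, 2), 1) = Add(4, 1) = 5)
Function('Z')(B, U) = 36 (Function('Z')(B, U) = Pow(Add(2, 4), 2) = Pow(6, 2) = 36)
Mul(Add(Function('Z')(3, 218), 42098), Pow(Add(50030, 45726), -1)) = Mul(Add(36, 42098), Pow(Add(50030, 45726), -1)) = Mul(42134, Pow(95756, -1)) = Mul(42134, Rational(1, 95756)) = Rational(21067, 47878)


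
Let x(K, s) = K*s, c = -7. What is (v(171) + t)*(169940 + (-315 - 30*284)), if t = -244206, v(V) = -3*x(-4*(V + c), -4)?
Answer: -40611026190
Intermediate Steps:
v(V) = 336 - 48*V (v(V) = -3*(-4*(V - 7))*(-4) = -3*(-4*(-7 + V))*(-4) = -3*(28 - 4*V)*(-4) = -3*(-112 + 16*V) = 336 - 48*V)
(v(171) + t)*(169940 + (-315 - 30*284)) = ((336 - 48*171) - 244206)*(169940 + (-315 - 30*284)) = ((336 - 8208) - 244206)*(169940 + (-315 - 8520)) = (-7872 - 244206)*(169940 - 8835) = -252078*161105 = -40611026190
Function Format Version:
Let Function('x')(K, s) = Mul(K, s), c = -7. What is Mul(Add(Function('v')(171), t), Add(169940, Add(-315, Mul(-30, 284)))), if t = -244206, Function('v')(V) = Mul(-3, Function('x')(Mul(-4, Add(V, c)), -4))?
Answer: -40611026190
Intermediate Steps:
Function('v')(V) = Add(336, Mul(-48, V)) (Function('v')(V) = Mul(-3, Mul(Mul(-4, Add(V, -7)), -4)) = Mul(-3, Mul(Mul(-4, Add(-7, V)), -4)) = Mul(-3, Mul(Add(28, Mul(-4, V)), -4)) = Mul(-3, Add(-112, Mul(16, V))) = Add(336, Mul(-48, V)))
Mul(Add(Function('v')(171), t), Add(169940, Add(-315, Mul(-30, 284)))) = Mul(Add(Add(336, Mul(-48, 171)), -244206), Add(169940, Add(-315, Mul(-30, 284)))) = Mul(Add(Add(336, -8208), -244206), Add(169940, Add(-315, -8520))) = Mul(Add(-7872, -244206), Add(169940, -8835)) = Mul(-252078, 161105) = -40611026190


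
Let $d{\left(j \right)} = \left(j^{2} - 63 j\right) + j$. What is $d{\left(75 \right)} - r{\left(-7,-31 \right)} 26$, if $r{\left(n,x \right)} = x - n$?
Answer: $1599$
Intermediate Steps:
$d{\left(j \right)} = j^{2} - 62 j$
$d{\left(75 \right)} - r{\left(-7,-31 \right)} 26 = 75 \left(-62 + 75\right) - \left(-31 - -7\right) 26 = 75 \cdot 13 - \left(-31 + 7\right) 26 = 975 - \left(-24\right) 26 = 975 - -624 = 975 + 624 = 1599$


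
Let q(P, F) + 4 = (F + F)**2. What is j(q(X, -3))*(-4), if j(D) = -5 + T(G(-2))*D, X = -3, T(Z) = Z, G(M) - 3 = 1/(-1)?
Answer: -236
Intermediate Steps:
G(M) = 2 (G(M) = 3 + 1/(-1) = 3 - 1 = 2)
q(P, F) = -4 + 4*F**2 (q(P, F) = -4 + (F + F)**2 = -4 + (2*F)**2 = -4 + 4*F**2)
j(D) = -5 + 2*D
j(q(X, -3))*(-4) = (-5 + 2*(-4 + 4*(-3)**2))*(-4) = (-5 + 2*(-4 + 4*9))*(-4) = (-5 + 2*(-4 + 36))*(-4) = (-5 + 2*32)*(-4) = (-5 + 64)*(-4) = 59*(-4) = -236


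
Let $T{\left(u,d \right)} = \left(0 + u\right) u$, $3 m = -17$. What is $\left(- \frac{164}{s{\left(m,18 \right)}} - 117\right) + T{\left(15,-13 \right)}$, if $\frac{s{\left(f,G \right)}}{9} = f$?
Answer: $\frac{5672}{51} \approx 111.22$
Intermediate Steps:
$m = - \frac{17}{3}$ ($m = \frac{1}{3} \left(-17\right) = - \frac{17}{3} \approx -5.6667$)
$s{\left(f,G \right)} = 9 f$
$T{\left(u,d \right)} = u^{2}$ ($T{\left(u,d \right)} = u u = u^{2}$)
$\left(- \frac{164}{s{\left(m,18 \right)}} - 117\right) + T{\left(15,-13 \right)} = \left(- \frac{164}{9 \left(- \frac{17}{3}\right)} - 117\right) + 15^{2} = \left(- \frac{164}{-51} - 117\right) + 225 = \left(\left(-164\right) \left(- \frac{1}{51}\right) - 117\right) + 225 = \left(\frac{164}{51} - 117\right) + 225 = - \frac{5803}{51} + 225 = \frac{5672}{51}$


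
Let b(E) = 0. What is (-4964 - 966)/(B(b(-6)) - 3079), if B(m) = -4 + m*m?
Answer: 5930/3083 ≈ 1.9235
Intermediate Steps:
B(m) = -4 + m**2
(-4964 - 966)/(B(b(-6)) - 3079) = (-4964 - 966)/((-4 + 0**2) - 3079) = -5930/((-4 + 0) - 3079) = -5930/(-4 - 3079) = -5930/(-3083) = -5930*(-1/3083) = 5930/3083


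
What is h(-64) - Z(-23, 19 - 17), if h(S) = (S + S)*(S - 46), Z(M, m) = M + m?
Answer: 14101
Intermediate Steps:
h(S) = 2*S*(-46 + S) (h(S) = (2*S)*(-46 + S) = 2*S*(-46 + S))
h(-64) - Z(-23, 19 - 17) = 2*(-64)*(-46 - 64) - (-23 + (19 - 17)) = 2*(-64)*(-110) - (-23 + 2) = 14080 - 1*(-21) = 14080 + 21 = 14101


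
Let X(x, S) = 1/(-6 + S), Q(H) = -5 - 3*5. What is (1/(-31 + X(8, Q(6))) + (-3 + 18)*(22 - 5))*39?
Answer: 2674867/269 ≈ 9943.8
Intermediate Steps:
Q(H) = -20 (Q(H) = -5 - 15 = -20)
(1/(-31 + X(8, Q(6))) + (-3 + 18)*(22 - 5))*39 = (1/(-31 + 1/(-6 - 20)) + (-3 + 18)*(22 - 5))*39 = (1/(-31 + 1/(-26)) + 15*17)*39 = (1/(-31 - 1/26) + 255)*39 = (1/(-807/26) + 255)*39 = (-26/807 + 255)*39 = (205759/807)*39 = 2674867/269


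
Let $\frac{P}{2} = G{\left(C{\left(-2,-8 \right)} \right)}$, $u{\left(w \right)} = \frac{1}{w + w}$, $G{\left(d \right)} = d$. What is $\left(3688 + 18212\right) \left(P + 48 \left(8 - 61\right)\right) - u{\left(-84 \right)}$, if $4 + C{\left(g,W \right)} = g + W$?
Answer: $- \frac{9462902399}{168} \approx -5.6327 \cdot 10^{7}$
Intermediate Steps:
$C{\left(g,W \right)} = -4 + W + g$ ($C{\left(g,W \right)} = -4 + \left(g + W\right) = -4 + \left(W + g\right) = -4 + W + g$)
$u{\left(w \right)} = \frac{1}{2 w}$
$P = -28$ ($P = 2 \left(-4 - 8 - 2\right) = 2 \left(-14\right) = -28$)
$\left(3688 + 18212\right) \left(P + 48 \left(8 - 61\right)\right) - u{\left(-84 \right)} = \left(3688 + 18212\right) \left(-28 + 48 \left(8 - 61\right)\right) - \frac{1}{2 \left(-84\right)} = 21900 \left(-28 + 48 \left(-53\right)\right) - \frac{1}{2} \left(- \frac{1}{84}\right) = 21900 \left(-28 - 2544\right) - - \frac{1}{168} = 21900 \left(-2572\right) + \frac{1}{168} = -56326800 + \frac{1}{168} = - \frac{9462902399}{168}$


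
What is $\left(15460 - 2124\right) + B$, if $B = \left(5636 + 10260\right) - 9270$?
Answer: $19962$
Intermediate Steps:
$B = 6626$ ($B = 15896 - 9270 = 6626$)
$\left(15460 - 2124\right) + B = \left(15460 - 2124\right) + 6626 = 13336 + 6626 = 19962$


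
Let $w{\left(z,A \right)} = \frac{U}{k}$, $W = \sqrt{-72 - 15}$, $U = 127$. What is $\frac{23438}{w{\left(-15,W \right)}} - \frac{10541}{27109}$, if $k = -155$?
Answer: $- \frac{98485353717}{3442843} \approx -28606.0$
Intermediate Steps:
$W = i \sqrt{87}$ ($W = \sqrt{-87} = i \sqrt{87} \approx 9.3274 i$)
$w{\left(z,A \right)} = - \frac{127}{155}$ ($w{\left(z,A \right)} = \frac{127}{-155} = 127 \left(- \frac{1}{155}\right) = - \frac{127}{155}$)
$\frac{23438}{w{\left(-15,W \right)}} - \frac{10541}{27109} = \frac{23438}{- \frac{127}{155}} - \frac{10541}{27109} = 23438 \left(- \frac{155}{127}\right) - \frac{10541}{27109} = - \frac{3632890}{127} - \frac{10541}{27109} = - \frac{98485353717}{3442843}$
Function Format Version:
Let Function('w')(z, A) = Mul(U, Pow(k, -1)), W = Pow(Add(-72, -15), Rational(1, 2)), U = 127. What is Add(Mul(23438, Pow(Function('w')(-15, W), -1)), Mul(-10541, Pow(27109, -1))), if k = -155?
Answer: Rational(-98485353717, 3442843) ≈ -28606.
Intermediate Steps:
W = Mul(I, Pow(87, Rational(1, 2))) (W = Pow(-87, Rational(1, 2)) = Mul(I, Pow(87, Rational(1, 2))) ≈ Mul(9.3274, I))
Function('w')(z, A) = Rational(-127, 155) (Function('w')(z, A) = Mul(127, Pow(-155, -1)) = Mul(127, Rational(-1, 155)) = Rational(-127, 155))
Add(Mul(23438, Pow(Function('w')(-15, W), -1)), Mul(-10541, Pow(27109, -1))) = Add(Mul(23438, Pow(Rational(-127, 155), -1)), Mul(-10541, Pow(27109, -1))) = Add(Mul(23438, Rational(-155, 127)), Mul(-10541, Rational(1, 27109))) = Add(Rational(-3632890, 127), Rational(-10541, 27109)) = Rational(-98485353717, 3442843)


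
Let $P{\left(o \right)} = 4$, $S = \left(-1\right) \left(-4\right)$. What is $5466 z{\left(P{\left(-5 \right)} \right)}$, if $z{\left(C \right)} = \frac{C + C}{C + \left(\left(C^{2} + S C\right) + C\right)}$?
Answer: $\frac{5466}{5} \approx 1093.2$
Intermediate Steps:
$S = 4$
$z{\left(C \right)} = \frac{2 C}{C^{2} + 6 C}$ ($z{\left(C \right)} = \frac{C + C}{C + \left(\left(C^{2} + 4 C\right) + C\right)} = \frac{2 C}{C + \left(C^{2} + 5 C\right)} = \frac{2 C}{C^{2} + 6 C}$)
$5466 z{\left(P{\left(-5 \right)} \right)} = 5466 \frac{2}{6 + 4} = 5466 \cdot \frac{2}{10} = 5466 \cdot 2 \cdot \frac{1}{10} = 5466 \cdot \frac{1}{5} = \frac{5466}{5}$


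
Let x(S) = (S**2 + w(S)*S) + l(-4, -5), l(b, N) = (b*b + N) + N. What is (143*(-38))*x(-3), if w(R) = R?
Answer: -130416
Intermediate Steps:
l(b, N) = b**2 + 2*N (l(b, N) = (b**2 + N) + N = (N + b**2) + N = b**2 + 2*N)
x(S) = 6 + 2*S**2 (x(S) = (S**2 + S*S) + ((-4)**2 + 2*(-5)) = (S**2 + S**2) + (16 - 10) = 2*S**2 + 6 = 6 + 2*S**2)
(143*(-38))*x(-3) = (143*(-38))*(6 + 2*(-3)**2) = -5434*(6 + 2*9) = -5434*(6 + 18) = -5434*24 = -130416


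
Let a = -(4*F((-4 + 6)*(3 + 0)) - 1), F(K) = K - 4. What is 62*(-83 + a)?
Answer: -5580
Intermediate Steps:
F(K) = -4 + K
a = -7 (a = -(4*(-4 + (-4 + 6)*(3 + 0)) - 1) = -(4*(-4 + 2*3) - 1) = -(4*(-4 + 6) - 1) = -(4*2 - 1) = -(8 - 1) = -1*7 = -7)
62*(-83 + a) = 62*(-83 - 7) = 62*(-90) = -5580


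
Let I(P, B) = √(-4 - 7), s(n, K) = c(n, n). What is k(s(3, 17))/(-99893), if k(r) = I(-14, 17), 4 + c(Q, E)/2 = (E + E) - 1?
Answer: -I*√11/99893 ≈ -3.3202e-5*I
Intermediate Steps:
c(Q, E) = -10 + 4*E (c(Q, E) = -8 + 2*((E + E) - 1) = -8 + 2*(2*E - 1) = -8 + 2*(-1 + 2*E) = -8 + (-2 + 4*E) = -10 + 4*E)
s(n, K) = -10 + 4*n
I(P, B) = I*√11 (I(P, B) = √(-11) = I*√11)
k(r) = I*√11
k(s(3, 17))/(-99893) = (I*√11)/(-99893) = (I*√11)*(-1/99893) = -I*√11/99893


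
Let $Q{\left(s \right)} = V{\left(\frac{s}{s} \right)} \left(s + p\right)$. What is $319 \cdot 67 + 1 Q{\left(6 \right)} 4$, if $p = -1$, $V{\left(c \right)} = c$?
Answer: $21393$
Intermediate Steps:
$Q{\left(s \right)} = -1 + s$ ($Q{\left(s \right)} = \frac{s}{s} \left(s - 1\right) = 1 \left(-1 + s\right) = -1 + s$)
$319 \cdot 67 + 1 Q{\left(6 \right)} 4 = 319 \cdot 67 + 1 \left(-1 + 6\right) 4 = 21373 + 1 \cdot 5 \cdot 4 = 21373 + 5 \cdot 4 = 21373 + 20 = 21393$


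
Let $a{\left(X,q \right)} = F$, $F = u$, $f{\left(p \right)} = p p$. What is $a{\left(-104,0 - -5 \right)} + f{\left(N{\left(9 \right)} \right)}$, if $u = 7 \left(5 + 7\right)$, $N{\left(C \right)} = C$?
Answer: $165$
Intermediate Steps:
$f{\left(p \right)} = p^{2}$
$u = 84$ ($u = 7 \cdot 12 = 84$)
$F = 84$
$a{\left(X,q \right)} = 84$
$a{\left(-104,0 - -5 \right)} + f{\left(N{\left(9 \right)} \right)} = 84 + 9^{2} = 84 + 81 = 165$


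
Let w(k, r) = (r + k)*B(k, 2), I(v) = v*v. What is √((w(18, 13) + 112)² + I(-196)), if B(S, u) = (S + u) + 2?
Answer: 2*√167213 ≈ 817.83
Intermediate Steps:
I(v) = v²
B(S, u) = 2 + S + u
w(k, r) = (4 + k)*(k + r) (w(k, r) = (r + k)*(2 + k + 2) = (k + r)*(4 + k) = (4 + k)*(k + r))
√((w(18, 13) + 112)² + I(-196)) = √(((4 + 18)*(18 + 13) + 112)² + (-196)²) = √((22*31 + 112)² + 38416) = √((682 + 112)² + 38416) = √(794² + 38416) = √(630436 + 38416) = √668852 = 2*√167213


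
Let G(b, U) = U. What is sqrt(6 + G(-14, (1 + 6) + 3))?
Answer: 4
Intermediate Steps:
sqrt(6 + G(-14, (1 + 6) + 3)) = sqrt(6 + ((1 + 6) + 3)) = sqrt(6 + (7 + 3)) = sqrt(6 + 10) = sqrt(16) = 4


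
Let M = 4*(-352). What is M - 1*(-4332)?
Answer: 2924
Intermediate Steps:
M = -1408
M - 1*(-4332) = -1408 - 1*(-4332) = -1408 + 4332 = 2924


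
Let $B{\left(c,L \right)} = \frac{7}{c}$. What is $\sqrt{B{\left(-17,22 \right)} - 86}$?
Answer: $\frac{i \sqrt{24973}}{17} \approx 9.2958 i$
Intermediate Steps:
$\sqrt{B{\left(-17,22 \right)} - 86} = \sqrt{\frac{7}{-17} - 86} = \sqrt{7 \left(- \frac{1}{17}\right) - 86} = \sqrt{- \frac{7}{17} - 86} = \sqrt{- \frac{1469}{17}} = \frac{i \sqrt{24973}}{17}$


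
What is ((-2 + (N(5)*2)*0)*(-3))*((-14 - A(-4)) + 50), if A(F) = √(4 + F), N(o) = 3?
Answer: 216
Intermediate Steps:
((-2 + (N(5)*2)*0)*(-3))*((-14 - A(-4)) + 50) = ((-2 + (3*2)*0)*(-3))*((-14 - √(4 - 4)) + 50) = ((-2 + 6*0)*(-3))*((-14 - √0) + 50) = ((-2 + 0)*(-3))*((-14 - 1*0) + 50) = (-2*(-3))*((-14 + 0) + 50) = 6*(-14 + 50) = 6*36 = 216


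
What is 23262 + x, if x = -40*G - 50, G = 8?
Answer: 22892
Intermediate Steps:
x = -370 (x = -40*8 - 50 = -320 - 50 = -370)
23262 + x = 23262 - 370 = 22892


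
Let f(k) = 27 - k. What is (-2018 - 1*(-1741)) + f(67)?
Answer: -317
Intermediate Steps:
(-2018 - 1*(-1741)) + f(67) = (-2018 - 1*(-1741)) + (27 - 1*67) = (-2018 + 1741) + (27 - 67) = -277 - 40 = -317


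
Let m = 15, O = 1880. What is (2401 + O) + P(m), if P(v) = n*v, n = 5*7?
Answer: 4806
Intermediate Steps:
n = 35
P(v) = 35*v
(2401 + O) + P(m) = (2401 + 1880) + 35*15 = 4281 + 525 = 4806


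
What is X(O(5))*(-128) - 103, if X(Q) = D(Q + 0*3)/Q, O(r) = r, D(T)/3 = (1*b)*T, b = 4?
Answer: -1639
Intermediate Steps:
D(T) = 12*T (D(T) = 3*((1*4)*T) = 3*(4*T) = 12*T)
X(Q) = 12 (X(Q) = (12*(Q + 0*3))/Q = (12*(Q + 0))/Q = (12*Q)/Q = 12)
X(O(5))*(-128) - 103 = 12*(-128) - 103 = -1536 - 103 = -1639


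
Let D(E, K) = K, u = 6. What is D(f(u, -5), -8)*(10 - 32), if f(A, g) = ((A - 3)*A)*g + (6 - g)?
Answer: 176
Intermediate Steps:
f(A, g) = 6 - g + A*g*(-3 + A) (f(A, g) = ((-3 + A)*A)*g + (6 - g) = (A*(-3 + A))*g + (6 - g) = A*g*(-3 + A) + (6 - g) = 6 - g + A*g*(-3 + A))
D(f(u, -5), -8)*(10 - 32) = -8*(10 - 32) = -8*(-22) = 176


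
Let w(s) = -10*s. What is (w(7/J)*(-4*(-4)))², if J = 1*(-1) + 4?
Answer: 1254400/9 ≈ 1.3938e+5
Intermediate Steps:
J = 3 (J = -1 + 4 = 3)
(w(7/J)*(-4*(-4)))² = ((-70/3)*(-4*(-4)))² = (-70/3*16)² = (-1120/3)² = 1254400/9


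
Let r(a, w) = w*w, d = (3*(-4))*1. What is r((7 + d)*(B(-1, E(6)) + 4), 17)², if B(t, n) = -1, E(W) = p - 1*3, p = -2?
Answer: 83521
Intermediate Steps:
d = -12 (d = -12*1 = -12)
E(W) = -5 (E(W) = -2 - 1*3 = -2 - 3 = -5)
r(a, w) = w²
r((7 + d)*(B(-1, E(6)) + 4), 17)² = (17²)² = 289² = 83521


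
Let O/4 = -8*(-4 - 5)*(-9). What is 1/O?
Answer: -1/2592 ≈ -0.00038580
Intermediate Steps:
O = -2592 (O = 4*(-8*(-4 - 5)*(-9)) = 4*(-8*(-9)*(-9)) = 4*(72*(-9)) = 4*(-648) = -2592)
1/O = 1/(-2592) = -1/2592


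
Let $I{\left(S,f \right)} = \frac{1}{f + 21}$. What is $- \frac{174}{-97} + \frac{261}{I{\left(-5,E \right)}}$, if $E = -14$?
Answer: $\frac{177393}{97} \approx 1828.8$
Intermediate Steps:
$I{\left(S,f \right)} = \frac{1}{21 + f}$
$- \frac{174}{-97} + \frac{261}{I{\left(-5,E \right)}} = - \frac{174}{-97} + \frac{261}{\frac{1}{21 - 14}} = \left(-174\right) \left(- \frac{1}{97}\right) + \frac{261}{\frac{1}{7}} = \frac{174}{97} + 261 \frac{1}{\frac{1}{7}} = \frac{174}{97} + 261 \cdot 7 = \frac{174}{97} + 1827 = \frac{177393}{97}$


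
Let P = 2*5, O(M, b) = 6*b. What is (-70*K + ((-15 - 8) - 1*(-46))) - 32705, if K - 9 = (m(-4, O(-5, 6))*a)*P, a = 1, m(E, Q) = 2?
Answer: -34712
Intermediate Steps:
P = 10
K = 29 (K = 9 + (2*1)*10 = 9 + 2*10 = 9 + 20 = 29)
(-70*K + ((-15 - 8) - 1*(-46))) - 32705 = (-70*29 + ((-15 - 8) - 1*(-46))) - 32705 = (-2030 + (-23 + 46)) - 32705 = (-2030 + 23) - 32705 = -2007 - 32705 = -34712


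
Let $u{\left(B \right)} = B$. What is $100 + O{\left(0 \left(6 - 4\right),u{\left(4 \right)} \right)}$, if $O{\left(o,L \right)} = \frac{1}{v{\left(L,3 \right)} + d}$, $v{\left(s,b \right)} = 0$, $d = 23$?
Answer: $\frac{2301}{23} \approx 100.04$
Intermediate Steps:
$O{\left(o,L \right)} = \frac{1}{23}$ ($O{\left(o,L \right)} = \frac{1}{0 + 23} = \frac{1}{23}$)
$100 + O{\left(0 \left(6 - 4\right),u{\left(4 \right)} \right)} = 100 + \frac{1}{23} = \frac{2301}{23}$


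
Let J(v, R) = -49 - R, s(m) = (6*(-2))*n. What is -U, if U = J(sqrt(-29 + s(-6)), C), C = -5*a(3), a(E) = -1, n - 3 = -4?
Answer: 54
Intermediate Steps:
n = -1 (n = 3 - 4 = -1)
s(m) = 12 (s(m) = (6*(-2))*(-1) = -12*(-1) = 12)
C = 5 (C = -5*(-1) = 5)
U = -54 (U = -49 - 1*5 = -49 - 5 = -54)
-U = -1*(-54) = 54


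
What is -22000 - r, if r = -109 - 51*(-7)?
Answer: -22248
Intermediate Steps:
r = 248 (r = -109 + 357 = 248)
-22000 - r = -22000 - 1*248 = -22000 - 248 = -22248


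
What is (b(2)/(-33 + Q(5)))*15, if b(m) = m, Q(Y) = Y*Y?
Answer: -15/4 ≈ -3.7500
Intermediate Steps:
Q(Y) = Y²
(b(2)/(-33 + Q(5)))*15 = (2/(-33 + 5²))*15 = (2/(-33 + 25))*15 = (2/(-8))*15 = -⅛*2*15 = -¼*15 = -15/4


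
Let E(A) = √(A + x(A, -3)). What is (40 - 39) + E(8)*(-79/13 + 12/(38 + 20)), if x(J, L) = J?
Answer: -8475/377 ≈ -22.480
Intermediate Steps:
E(A) = √2*√A (E(A) = √(A + A) = √(2*A) = √2*√A)
(40 - 39) + E(8)*(-79/13 + 12/(38 + 20)) = (40 - 39) + (√2*√8)*(-79/13 + 12/(38 + 20)) = 1 + (√2*(2*√2))*(-79*1/13 + 12/58) = 1 + 4*(-79/13 + 12*(1/58)) = 1 + 4*(-79/13 + 6/29) = 1 + 4*(-2213/377) = 1 - 8852/377 = -8475/377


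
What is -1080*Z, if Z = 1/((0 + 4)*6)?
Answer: -45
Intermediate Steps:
Z = 1/24 (Z = 1/(4*6) = 1/24 ≈ 0.041667)
-1080*Z = -1080*1/24 = -45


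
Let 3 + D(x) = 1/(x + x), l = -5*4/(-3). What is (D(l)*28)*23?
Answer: -18837/10 ≈ -1883.7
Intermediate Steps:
l = 20/3 (l = -20*(-⅓) = 20/3 ≈ 6.6667)
D(x) = -3 + 1/(2*x) (D(x) = -3 + 1/(x + x) = -3 + 1/(2*x))
(D(l)*28)*23 = ((-3 + 1/(2*(20/3)))*28)*23 = ((-3 + (½)*(3/20))*28)*23 = ((-3 + 3/40)*28)*23 = -117/40*28*23 = -819/10*23 = -18837/10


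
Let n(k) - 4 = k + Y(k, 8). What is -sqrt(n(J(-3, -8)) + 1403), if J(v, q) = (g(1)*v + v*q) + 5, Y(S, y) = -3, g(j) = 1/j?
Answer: -sqrt(1430) ≈ -37.815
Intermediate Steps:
J(v, q) = 5 + v + q*v (J(v, q) = (v/1 + v*q) + 5 = (1*v + q*v) + 5 = (v + q*v) + 5 = 5 + v + q*v)
n(k) = 1 + k (n(k) = 4 + (k - 3) = 4 + (-3 + k) = 1 + k)
-sqrt(n(J(-3, -8)) + 1403) = -sqrt((1 + (5 - 3 - 8*(-3))) + 1403) = -sqrt((1 + (5 - 3 + 24)) + 1403) = -sqrt((1 + 26) + 1403) = -sqrt(27 + 1403) = -sqrt(1430)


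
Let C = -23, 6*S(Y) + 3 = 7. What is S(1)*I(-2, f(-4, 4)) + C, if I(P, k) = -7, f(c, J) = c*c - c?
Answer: -83/3 ≈ -27.667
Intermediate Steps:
f(c, J) = c**2 - c
S(Y) = 2/3 (S(Y) = -1/2 + (1/6)*7 = -1/2 + 7/6 = 2/3)
S(1)*I(-2, f(-4, 4)) + C = (2/3)*(-7) - 23 = -14/3 - 23 = -83/3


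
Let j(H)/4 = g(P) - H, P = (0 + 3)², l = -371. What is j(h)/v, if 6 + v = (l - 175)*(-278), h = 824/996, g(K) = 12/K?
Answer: 28/2099651 ≈ 1.3336e-5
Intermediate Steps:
P = 9 (P = 3² = 9)
h = 206/249 (h = 824*(1/996) = 206/249 ≈ 0.82731)
j(H) = 16/3 - 4*H (j(H) = 4*(12/9 - H) = 4*(12*(⅑) - H) = 4*(4/3 - H) = 16/3 - 4*H)
v = 151782 (v = -6 + (-371 - 175)*(-278) = -6 - 546*(-278) = -6 + 151788 = 151782)
j(h)/v = (16/3 - 4*206/249)/151782 = (16/3 - 824/249)*(1/151782) = (168/83)*(1/151782) = 28/2099651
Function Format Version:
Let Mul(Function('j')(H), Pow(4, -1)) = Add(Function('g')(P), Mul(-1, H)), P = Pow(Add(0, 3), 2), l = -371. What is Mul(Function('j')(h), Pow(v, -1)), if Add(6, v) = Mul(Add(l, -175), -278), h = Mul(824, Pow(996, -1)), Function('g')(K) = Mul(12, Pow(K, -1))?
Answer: Rational(28, 2099651) ≈ 1.3336e-5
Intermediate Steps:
P = 9 (P = Pow(3, 2) = 9)
h = Rational(206, 249) (h = Mul(824, Rational(1, 996)) = Rational(206, 249) ≈ 0.82731)
Function('j')(H) = Add(Rational(16, 3), Mul(-4, H)) (Function('j')(H) = Mul(4, Add(Mul(12, Pow(9, -1)), Mul(-1, H))) = Mul(4, Add(Mul(12, Rational(1, 9)), Mul(-1, H))) = Mul(4, Add(Rational(4, 3), Mul(-1, H))) = Add(Rational(16, 3), Mul(-4, H)))
v = 151782 (v = Add(-6, Mul(Add(-371, -175), -278)) = Add(-6, Mul(-546, -278)) = Add(-6, 151788) = 151782)
Mul(Function('j')(h), Pow(v, -1)) = Mul(Add(Rational(16, 3), Mul(-4, Rational(206, 249))), Pow(151782, -1)) = Mul(Add(Rational(16, 3), Rational(-824, 249)), Rational(1, 151782)) = Mul(Rational(168, 83), Rational(1, 151782)) = Rational(28, 2099651)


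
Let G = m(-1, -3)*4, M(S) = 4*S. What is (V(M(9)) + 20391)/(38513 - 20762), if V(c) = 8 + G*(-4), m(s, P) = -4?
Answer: 6821/5917 ≈ 1.1528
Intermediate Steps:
G = -16 (G = -4*4 = -16)
V(c) = 72 (V(c) = 8 - 16*(-4) = 8 + 64 = 72)
(V(M(9)) + 20391)/(38513 - 20762) = (72 + 20391)/(38513 - 20762) = 20463/17751 = 20463*(1/17751) = 6821/5917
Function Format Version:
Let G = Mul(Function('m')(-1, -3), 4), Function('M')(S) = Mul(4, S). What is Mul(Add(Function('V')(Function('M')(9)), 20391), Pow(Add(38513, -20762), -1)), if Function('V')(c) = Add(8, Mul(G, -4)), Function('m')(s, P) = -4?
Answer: Rational(6821, 5917) ≈ 1.1528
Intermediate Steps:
G = -16 (G = Mul(-4, 4) = -16)
Function('V')(c) = 72 (Function('V')(c) = Add(8, Mul(-16, -4)) = Add(8, 64) = 72)
Mul(Add(Function('V')(Function('M')(9)), 20391), Pow(Add(38513, -20762), -1)) = Mul(Add(72, 20391), Pow(Add(38513, -20762), -1)) = Mul(20463, Pow(17751, -1)) = Mul(20463, Rational(1, 17751)) = Rational(6821, 5917)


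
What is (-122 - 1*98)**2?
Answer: 48400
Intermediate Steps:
(-122 - 1*98)**2 = (-122 - 98)**2 = (-220)**2 = 48400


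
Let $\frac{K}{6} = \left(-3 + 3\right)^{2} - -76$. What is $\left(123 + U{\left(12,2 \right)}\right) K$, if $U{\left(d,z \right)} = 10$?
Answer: $60648$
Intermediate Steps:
$K = 456$ ($K = 6 \left(\left(-3 + 3\right)^{2} - -76\right) = 6 \left(0^{2} + 76\right) = 6 \left(0 + 76\right) = 6 \cdot 76 = 456$)
$\left(123 + U{\left(12,2 \right)}\right) K = \left(123 + 10\right) 456 = 133 \cdot 456 = 60648$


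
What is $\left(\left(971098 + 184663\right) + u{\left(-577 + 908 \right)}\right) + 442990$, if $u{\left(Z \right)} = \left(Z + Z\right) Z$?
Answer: $1817873$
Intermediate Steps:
$u{\left(Z \right)} = 2 Z^{2}$ ($u{\left(Z \right)} = 2 Z Z = 2 Z^{2}$)
$\left(\left(971098 + 184663\right) + u{\left(-577 + 908 \right)}\right) + 442990 = \left(\left(971098 + 184663\right) + 2 \left(-577 + 908\right)^{2}\right) + 442990 = \left(1155761 + 2 \cdot 331^{2}\right) + 442990 = \left(1155761 + 2 \cdot 109561\right) + 442990 = \left(1155761 + 219122\right) + 442990 = 1374883 + 442990 = 1817873$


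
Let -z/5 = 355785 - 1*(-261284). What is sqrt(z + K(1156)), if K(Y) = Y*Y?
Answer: I*sqrt(1749009) ≈ 1322.5*I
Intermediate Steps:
K(Y) = Y**2
z = -3085345 (z = -5*(355785 - 1*(-261284)) = -5*(355785 + 261284) = -5*617069 = -3085345)
sqrt(z + K(1156)) = sqrt(-3085345 + 1156**2) = sqrt(-3085345 + 1336336) = sqrt(-1749009) = I*sqrt(1749009)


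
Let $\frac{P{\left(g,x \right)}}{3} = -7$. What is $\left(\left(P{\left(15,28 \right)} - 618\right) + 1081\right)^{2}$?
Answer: $195364$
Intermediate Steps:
$P{\left(g,x \right)} = -21$ ($P{\left(g,x \right)} = 3 \left(-7\right) = -21$)
$\left(\left(P{\left(15,28 \right)} - 618\right) + 1081\right)^{2} = \left(\left(-21 - 618\right) + 1081\right)^{2} = \left(-639 + 1081\right)^{2} = 442^{2} = 195364$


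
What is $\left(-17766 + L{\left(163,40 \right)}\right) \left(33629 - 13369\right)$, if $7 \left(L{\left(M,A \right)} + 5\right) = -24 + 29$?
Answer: $- \frac{2520181920}{7} \approx -3.6003 \cdot 10^{8}$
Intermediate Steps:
$L{\left(M,A \right)} = - \frac{30}{7}$ ($L{\left(M,A \right)} = -5 + \frac{-24 + 29}{7} = -5 + \frac{1}{7} \cdot 5 = -5 + \frac{5}{7} = - \frac{30}{7}$)
$\left(-17766 + L{\left(163,40 \right)}\right) \left(33629 - 13369\right) = \left(-17766 - \frac{30}{7}\right) \left(33629 - 13369\right) = \left(- \frac{124392}{7}\right) 20260 = - \frac{2520181920}{7}$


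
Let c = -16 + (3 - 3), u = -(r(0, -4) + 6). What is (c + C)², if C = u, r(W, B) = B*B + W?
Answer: 1444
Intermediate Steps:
r(W, B) = W + B² (r(W, B) = B² + W = W + B²)
u = -22 (u = -((0 + (-4)²) + 6) = -((0 + 16) + 6) = -(16 + 6) = -1*22 = -22)
C = -22
c = -16 (c = -16 + 0 = -16)
(c + C)² = (-16 - 22)² = (-38)² = 1444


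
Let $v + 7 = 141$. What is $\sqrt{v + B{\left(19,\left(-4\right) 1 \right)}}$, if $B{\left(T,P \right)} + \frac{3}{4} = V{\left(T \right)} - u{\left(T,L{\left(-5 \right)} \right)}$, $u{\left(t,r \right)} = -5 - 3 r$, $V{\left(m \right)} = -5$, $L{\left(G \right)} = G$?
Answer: $\frac{\sqrt{473}}{2} \approx 10.874$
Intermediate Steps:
$B{\left(T,P \right)} = - \frac{63}{4}$ ($B{\left(T,P \right)} = - \frac{3}{4} - 15 = - \frac{63}{4}$)
$v = 134$ ($v = -7 + 141 = 134$)
$\sqrt{v + B{\left(19,\left(-4\right) 1 \right)}} = \sqrt{134 - \frac{63}{4}} = \sqrt{\frac{473}{4}} = \frac{\sqrt{473}}{2}$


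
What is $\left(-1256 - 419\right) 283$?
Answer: $-474025$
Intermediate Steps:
$\left(-1256 - 419\right) 283 = \left(-1675\right) 283 = -474025$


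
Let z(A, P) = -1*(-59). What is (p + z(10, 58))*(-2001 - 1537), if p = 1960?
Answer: -7143222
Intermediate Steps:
z(A, P) = 59
(p + z(10, 58))*(-2001 - 1537) = (1960 + 59)*(-2001 - 1537) = 2019*(-3538) = -7143222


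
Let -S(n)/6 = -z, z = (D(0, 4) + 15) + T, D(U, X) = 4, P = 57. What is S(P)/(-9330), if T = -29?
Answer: 2/311 ≈ 0.0064309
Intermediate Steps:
z = -10 (z = (4 + 15) - 29 = 19 - 29 = -10)
S(n) = -60 (S(n) = -(-6)*(-10) = -6*10 = -60)
S(P)/(-9330) = -60/(-9330) = -60*(-1/9330) = 2/311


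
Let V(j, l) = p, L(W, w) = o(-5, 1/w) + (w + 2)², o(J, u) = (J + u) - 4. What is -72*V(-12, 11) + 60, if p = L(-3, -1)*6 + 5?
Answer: 3588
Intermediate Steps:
o(J, u) = -4 + J + u
L(W, w) = -9 + 1/w + (2 + w)² (L(W, w) = (-4 - 5 + 1/w) + (w + 2)² = (-9 + 1/w) + (2 + w)² = -9 + 1/w + (2 + w)²)
p = -49 (p = (-9 + 1/(-1) + (2 - 1)²)*6 + 5 = (-9 - 1 + 1²)*6 + 5 = (-9 - 1 + 1)*6 + 5 = -9*6 + 5 = -54 + 5 = -49)
V(j, l) = -49
-72*V(-12, 11) + 60 = -72*(-49) + 60 = 3528 + 60 = 3588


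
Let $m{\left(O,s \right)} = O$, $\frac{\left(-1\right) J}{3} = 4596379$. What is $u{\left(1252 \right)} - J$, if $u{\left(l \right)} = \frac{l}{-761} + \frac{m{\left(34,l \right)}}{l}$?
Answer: $\frac{6568951048067}{476386} \approx 1.3789 \cdot 10^{7}$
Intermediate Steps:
$J = -13789137$ ($J = \left(-3\right) 4596379 = -13789137$)
$u{\left(l \right)} = \frac{34}{l} - \frac{l}{761}$ ($u{\left(l \right)} = \frac{l}{-761} + \frac{34}{l} = l \left(- \frac{1}{761}\right) + \frac{34}{l} = - \frac{l}{761} + \frac{34}{l} = \frac{34}{l} - \frac{l}{761}$)
$u{\left(1252 \right)} - J = \left(\frac{34}{1252} - \frac{1252}{761}\right) - -13789137 = \left(34 \cdot \frac{1}{1252} - \frac{1252}{761}\right) + 13789137 = \left(\frac{17}{626} - \frac{1252}{761}\right) + 13789137 = - \frac{770815}{476386} + 13789137 = \frac{6568951048067}{476386}$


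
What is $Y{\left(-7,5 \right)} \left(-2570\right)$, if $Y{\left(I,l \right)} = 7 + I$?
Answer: $0$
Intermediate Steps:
$Y{\left(-7,5 \right)} \left(-2570\right) = \left(7 - 7\right) \left(-2570\right) = 0 \left(-2570\right) = 0$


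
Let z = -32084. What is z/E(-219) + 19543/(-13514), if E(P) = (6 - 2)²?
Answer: -54236983/27028 ≈ -2006.7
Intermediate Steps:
E(P) = 16 (E(P) = 4² = 16)
z/E(-219) + 19543/(-13514) = -32084/16 + 19543/(-13514) = -32084*1/16 + 19543*(-1/13514) = -8021/4 - 19543/13514 = -54236983/27028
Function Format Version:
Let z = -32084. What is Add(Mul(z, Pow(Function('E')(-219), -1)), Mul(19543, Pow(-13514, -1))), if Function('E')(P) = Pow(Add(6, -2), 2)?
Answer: Rational(-54236983, 27028) ≈ -2006.7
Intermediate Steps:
Function('E')(P) = 16 (Function('E')(P) = Pow(4, 2) = 16)
Add(Mul(z, Pow(Function('E')(-219), -1)), Mul(19543, Pow(-13514, -1))) = Add(Mul(-32084, Pow(16, -1)), Mul(19543, Pow(-13514, -1))) = Add(Mul(-32084, Rational(1, 16)), Mul(19543, Rational(-1, 13514))) = Add(Rational(-8021, 4), Rational(-19543, 13514)) = Rational(-54236983, 27028)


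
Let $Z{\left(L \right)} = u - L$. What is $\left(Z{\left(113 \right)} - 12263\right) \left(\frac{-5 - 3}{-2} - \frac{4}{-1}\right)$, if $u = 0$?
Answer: $-99008$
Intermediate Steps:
$Z{\left(L \right)} = - L$ ($Z{\left(L \right)} = 0 - L = - L$)
$\left(Z{\left(113 \right)} - 12263\right) \left(\frac{-5 - 3}{-2} - \frac{4}{-1}\right) = \left(\left(-1\right) 113 - 12263\right) \left(\frac{-5 - 3}{-2} - \frac{4}{-1}\right) = \left(-113 - 12263\right) \left(\left(-8\right) \left(- \frac{1}{2}\right) - -4\right) = - 12376 \left(4 + 4\right) = \left(-12376\right) 8 = -99008$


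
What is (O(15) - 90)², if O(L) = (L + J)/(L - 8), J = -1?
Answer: 7744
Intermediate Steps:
O(L) = (-1 + L)/(-8 + L) (O(L) = (L - 1)/(L - 8) = (-1 + L)/(-8 + L))
(O(15) - 90)² = ((-1 + 15)/(-8 + 15) - 90)² = (14/7 - 90)² = ((⅐)*14 - 90)² = (2 - 90)² = (-88)² = 7744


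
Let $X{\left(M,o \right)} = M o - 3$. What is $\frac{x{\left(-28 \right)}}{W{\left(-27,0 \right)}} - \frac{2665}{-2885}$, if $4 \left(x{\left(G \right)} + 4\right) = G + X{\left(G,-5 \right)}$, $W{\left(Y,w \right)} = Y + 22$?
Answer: $- \frac{43001}{11540} \approx -3.7263$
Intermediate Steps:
$W{\left(Y,w \right)} = 22 + Y$
$X{\left(M,o \right)} = -3 + M o$
$x{\left(G \right)} = - \frac{19}{4} - G$ ($x{\left(G \right)} = -4 + \frac{G + \left(-3 + G \left(-5\right)\right)}{4} = -4 + \frac{G - \left(3 + 5 G\right)}{4} = -4 + \frac{-3 - 4 G}{4} = -4 - \left(\frac{3}{4} + G\right) = - \frac{19}{4} - G$)
$\frac{x{\left(-28 \right)}}{W{\left(-27,0 \right)}} - \frac{2665}{-2885} = \frac{- \frac{19}{4} - -28}{22 - 27} - \frac{2665}{-2885} = \frac{- \frac{19}{4} + 28}{-5} - - \frac{533}{577} = \frac{93}{4} \left(- \frac{1}{5}\right) + \frac{533}{577} = - \frac{93}{20} + \frac{533}{577} = - \frac{43001}{11540}$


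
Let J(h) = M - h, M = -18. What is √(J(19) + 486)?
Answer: √449 ≈ 21.190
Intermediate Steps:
J(h) = -18 - h
√(J(19) + 486) = √((-18 - 1*19) + 486) = √((-18 - 19) + 486) = √(-37 + 486) = √449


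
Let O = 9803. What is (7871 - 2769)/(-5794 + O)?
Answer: 5102/4009 ≈ 1.2726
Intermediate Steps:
(7871 - 2769)/(-5794 + O) = (7871 - 2769)/(-5794 + 9803) = 5102/4009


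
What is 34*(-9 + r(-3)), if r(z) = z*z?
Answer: 0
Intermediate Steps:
r(z) = z**2
34*(-9 + r(-3)) = 34*(-9 + (-3)**2) = 34*(-9 + 9) = 34*0 = 0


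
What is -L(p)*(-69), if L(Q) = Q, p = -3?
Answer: -207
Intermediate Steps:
-L(p)*(-69) = -(-3)*(-69) = -1*207 = -207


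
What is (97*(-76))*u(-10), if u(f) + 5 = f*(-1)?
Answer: -36860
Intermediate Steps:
u(f) = -5 - f (u(f) = -5 + f*(-1) = -5 - f)
(97*(-76))*u(-10) = (97*(-76))*(-5 - 1*(-10)) = -7372*(-5 + 10) = -7372*5 = -36860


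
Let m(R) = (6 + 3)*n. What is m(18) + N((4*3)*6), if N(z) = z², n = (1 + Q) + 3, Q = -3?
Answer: 5193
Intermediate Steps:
n = 1 (n = (1 - 3) + 3 = -2 + 3 = 1)
m(R) = 9 (m(R) = (6 + 3)*1 = 9*1 = 9)
m(18) + N((4*3)*6) = 9 + ((4*3)*6)² = 9 + (12*6)² = 9 + 72² = 9 + 5184 = 5193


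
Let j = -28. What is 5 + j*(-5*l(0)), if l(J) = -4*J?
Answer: 5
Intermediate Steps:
5 + j*(-5*l(0)) = 5 - (-140)*(-4*0) = 5 - (-140)*0 = 5 - 28*0 = 5 + 0 = 5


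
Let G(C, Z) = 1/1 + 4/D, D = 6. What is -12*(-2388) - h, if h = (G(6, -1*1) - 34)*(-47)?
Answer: 81409/3 ≈ 27136.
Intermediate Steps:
G(C, Z) = 5/3 (G(C, Z) = 1/1 + 4/6 = 1*1 + 4*(1/6) = 1 + 2/3 = 5/3)
h = 4559/3 (h = (5/3 - 34)*(-47) = -97/3*(-47) = 4559/3 ≈ 1519.7)
-12*(-2388) - h = -12*(-2388) - 1*4559/3 = 28656 - 4559/3 = 81409/3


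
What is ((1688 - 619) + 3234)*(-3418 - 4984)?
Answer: -36153806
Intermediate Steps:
((1688 - 619) + 3234)*(-3418 - 4984) = (1069 + 3234)*(-8402) = 4303*(-8402) = -36153806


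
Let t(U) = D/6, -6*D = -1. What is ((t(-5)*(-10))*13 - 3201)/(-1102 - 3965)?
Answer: 57683/91206 ≈ 0.63245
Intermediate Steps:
D = 1/6 (D = -1/6*(-1) = 1/6 ≈ 0.16667)
t(U) = 1/36 (t(U) = (1/6)/6 = (1/6)*(1/6) = 1/36)
((t(-5)*(-10))*13 - 3201)/(-1102 - 3965) = (((1/36)*(-10))*13 - 3201)/(-1102 - 3965) = (-5/18*13 - 3201)/(-5067) = (-65/18 - 3201)*(-1/5067) = -57683/18*(-1/5067) = 57683/91206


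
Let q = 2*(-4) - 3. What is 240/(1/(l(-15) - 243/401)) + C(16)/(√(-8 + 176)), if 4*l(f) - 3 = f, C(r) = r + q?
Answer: -347040/401 + 5*√42/84 ≈ -865.05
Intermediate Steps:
q = -11 (q = -8 - 3 = -11)
C(r) = -11 + r (C(r) = r - 11 = -11 + r)
l(f) = ¾ + f/4
240/(1/(l(-15) - 243/401)) + C(16)/(√(-8 + 176)) = 240/(1/((¾ + (¼)*(-15)) - 243/401)) + (-11 + 16)/(√(-8 + 176)) = 240/(1/((¾ - 15/4) - 243*1/401)) + 5/(√168) = 240/(1/(-3 - 243/401)) + 5/((2*√42)) = 240/(1/(-1446/401)) + 5*(√42/84) = 240/(-401/1446) + 5*√42/84 = 240*(-1446/401) + 5*√42/84 = -347040/401 + 5*√42/84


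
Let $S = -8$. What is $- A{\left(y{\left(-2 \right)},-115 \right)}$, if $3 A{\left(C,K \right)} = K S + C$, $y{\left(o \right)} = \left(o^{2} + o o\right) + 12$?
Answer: $- \frac{940}{3} \approx -313.33$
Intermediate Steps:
$y{\left(o \right)} = 12 + 2 o^{2}$ ($y{\left(o \right)} = \left(o^{2} + o^{2}\right) + 12 = 2 o^{2} + 12 = 12 + 2 o^{2}$)
$A{\left(C,K \right)} = - \frac{8 K}{3} + \frac{C}{3}$ ($A{\left(C,K \right)} = \frac{K \left(-8\right) + C}{3} = \frac{- 8 K + C}{3} = \frac{C - 8 K}{3} = - \frac{8 K}{3} + \frac{C}{3}$)
$- A{\left(y{\left(-2 \right)},-115 \right)} = - (\left(- \frac{8}{3}\right) \left(-115\right) + \frac{12 + 2 \left(-2\right)^{2}}{3}) = - (\frac{920}{3} + \frac{12 + 2 \cdot 4}{3}) = - (\frac{920}{3} + \frac{12 + 8}{3}) = - (\frac{920}{3} + \frac{1}{3} \cdot 20) = - (\frac{920}{3} + \frac{20}{3}) = \left(-1\right) \frac{940}{3} = - \frac{940}{3}$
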